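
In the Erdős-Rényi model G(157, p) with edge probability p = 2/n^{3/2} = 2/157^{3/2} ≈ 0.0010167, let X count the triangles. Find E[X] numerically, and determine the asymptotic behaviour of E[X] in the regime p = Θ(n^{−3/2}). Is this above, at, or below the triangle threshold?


Number of potential triangles: C(157, 3) = 632710.
Each occurs with probability p³ ≈ (0.0010167)³ ≈ 1.0508520e-09.
By linearity: E[X] = C(157, 3)·p³ ≈ 632710 · 1.0508520e-09 ≈ 0.00066.
Since α = 3/2 > 1, p = c/n^{3/2} = o(1/n) is below the triangle threshold p ~ 1/n. Asymptotically E[X] ~ (c³/6)·n^{3(1−α)} = (2³/6)·n^{-1.5} → 0, so by Markov's inequality G has no triangles w.h.p.

E[X] ≈ 0.00066; in regime p = Θ(1/n^{3/2}) E[X] tends to 0 (below the triangle threshold p ~ 1/n).


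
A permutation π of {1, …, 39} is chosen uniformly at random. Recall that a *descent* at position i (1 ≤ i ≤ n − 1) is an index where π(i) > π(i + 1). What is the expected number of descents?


Write X = Σ X_I over i = 1, …, 38, with X_I the indicator of one descent.
There are 38 indicators.
For each fixed i, the pair (π(i), π(i+1)) is a uniformly random ordered pair of distinct values from {1, …, 39}; by symmetry P[π(i) > π(i+1)] = 1/2.
By linearity: E[X] = 38 · (1/2) = (39 − 1) · (1/2) = 19 ≈ 19.0000.

E[X] = 19 = 19.0000.


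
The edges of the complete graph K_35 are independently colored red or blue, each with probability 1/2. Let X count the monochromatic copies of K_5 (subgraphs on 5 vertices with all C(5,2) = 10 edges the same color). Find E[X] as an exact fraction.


Let X = Σ_S X_S over the C(35, 5) = 324632 subsets S of size 5, where X_S = 1 if the K_5 on S is monochromatic.
For a fixed S, the K_5 on S has C(5, 2) = 10 edges. P[all 10 edges red] = (1/2)^10, and likewise for blue, so P[monochromatic] = 2·(1/2)^10 = 2^{1 − 10} = 1/512.
By linearity of expectation: E[X] = C(35, 5) · 2^{1 − 10} = 324632 · 1/512 = 40579/64.
Numerically: E[X] ≈ 634.047.

E[X] = C(35,5)·2^(1−C(5,2)) = 40579/64 ≈ 634.047.


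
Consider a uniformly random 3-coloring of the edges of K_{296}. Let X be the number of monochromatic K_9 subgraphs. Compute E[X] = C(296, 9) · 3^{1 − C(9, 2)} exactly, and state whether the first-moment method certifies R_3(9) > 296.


E[X] = C(296, 9) · 3^{1 − 36} = 42513789098994080 · 3^{−35} = 42513789098994080/50031545098999707.
As a reduced fraction: E[X] = 42513789098994080/50031545098999707 ≈ 0.8497397.
Is E[X] < 1? YES.
Since E[X] < 1, there exists a 3-coloring of K_{296} with no monochromatic K_9; hence R_3(9) > 296.

E[X] = 42513789098994080/50031545098999707 ≈ 0.8497397; E[X] < 1, so R_3(9) > 296.


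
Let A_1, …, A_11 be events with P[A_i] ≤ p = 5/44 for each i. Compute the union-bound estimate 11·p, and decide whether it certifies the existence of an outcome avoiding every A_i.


Union bound: P[∪_{i=1}^{11} A_i] ≤ Σ_i P[A_i] ≤ 11·p = 11·(5/44) = 5/4.
Numerically: 5/4 ≈ 1.2500000.
Is 5/4 < 1? NO.
Since the bound 5/4 is ≥ 1, the union bound is uninformative here; it does NOT by itself certify existence.

11·p = 5/4 ≈ 1.2500000; existence NOT certified by the union bound.


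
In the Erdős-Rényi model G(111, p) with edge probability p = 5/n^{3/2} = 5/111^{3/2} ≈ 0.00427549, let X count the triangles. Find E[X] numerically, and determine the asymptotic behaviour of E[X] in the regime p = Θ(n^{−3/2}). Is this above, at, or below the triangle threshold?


Number of potential triangles: C(111, 3) = 221815.
Each occurs with probability p³ ≈ (0.00427549)³ ≈ 7.81549714e-08.
By linearity: E[X] = C(111, 3)·p³ ≈ 221815 · 7.81549714e-08 ≈ 0.017336.
Since α = 3/2 > 1, p = c/n^{3/2} = o(1/n) is below the triangle threshold p ~ 1/n. Asymptotically E[X] ~ (c³/6)·n^{3(1−α)} = (5³/6)·n^{-1.5} → 0, so by Markov's inequality G has no triangles w.h.p.

E[X] ≈ 0.017336; in regime p = Θ(1/n^{3/2}) E[X] tends to 0 (below the triangle threshold p ~ 1/n).


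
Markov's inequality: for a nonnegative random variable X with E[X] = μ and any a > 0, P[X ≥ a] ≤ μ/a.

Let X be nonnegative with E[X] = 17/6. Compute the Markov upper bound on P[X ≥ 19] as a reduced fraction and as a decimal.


μ = E[X] = 17/6, a = 19.
Markov: P[X ≥ 19] ≤ μ/a = (17/6)/19 = 17/114.
Numerically: ≈ 0.149.
(Since a = 19 > μ = 2.833, the bound 17/114 is < 1 and informative.)

P[X ≥ 19] ≤ 17/114 ≈ 0.149.


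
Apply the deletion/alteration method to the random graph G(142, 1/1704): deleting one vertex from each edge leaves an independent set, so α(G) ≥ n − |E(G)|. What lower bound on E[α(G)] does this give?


E[|E(G)|] = C(142, 2)·p = 10011 · (1/1704) = 47/8.
E[α(G)] ≥ n − E[|E(G)|] = 142 − 47/8 = 1089/8.
Numerically: ≈ 136.125000.
(This is only a lower bound; the true E[α(G)] may be larger.)

E[α(G)] ≥ 1089/8 ≈ 136.125000.


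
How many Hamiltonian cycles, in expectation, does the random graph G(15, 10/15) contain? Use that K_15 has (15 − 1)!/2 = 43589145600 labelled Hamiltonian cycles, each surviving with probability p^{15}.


K_15 has (15 − 1)!/2 = 43589145600 labelled Hamiltonian cycles.
For each such Hamiltonian cycle H, let X_H = 1 if all 15 edges of H are present in G. Then P[X_H = 1] = p^{15} = (2/3)^{15} = 32768/14348907.
Summing the indicators: E[X] = Σ_H E[X_H] = 43589145600 · p^{15} = 43589145600 · 32768/14348907 = 5877897625600/59049.
Numerically: E[X] ≈ 9.95e+07.

E[X] = 43589145600 · (2/3)^{15} = 5877897625600/59049 ≈ 9.95e+07.


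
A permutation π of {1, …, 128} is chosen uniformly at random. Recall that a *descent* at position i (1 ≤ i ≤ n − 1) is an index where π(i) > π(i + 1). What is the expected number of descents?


Write X = Σ X_I over i = 1, …, 127, with X_I the indicator of one descent.
There are 127 indicators.
For each fixed i, the pair (π(i), π(i+1)) is a uniformly random ordered pair of distinct values from {1, …, 128}; by symmetry P[π(i) > π(i+1)] = 1/2.
By linearity: E[X] = 127 · (1/2) = (128 − 1) · (1/2) = 127/2 ≈ 63.500000.

E[X] = 127/2 = 63.500000.


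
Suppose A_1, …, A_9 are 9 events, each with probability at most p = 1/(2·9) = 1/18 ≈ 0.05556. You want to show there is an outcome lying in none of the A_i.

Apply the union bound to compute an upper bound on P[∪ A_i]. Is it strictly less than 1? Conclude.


Union bound: P[∪_{i=1}^{9} A_i] ≤ Σ_i P[A_i] ≤ 9·p = 9·(1/18) = 1/2.
Numerically: 1/2 ≈ 0.50000.
Is 1/2 < 1? YES.
Since P[∪ A_i] ≤ 1/2 < 1, the complement has P[∩ A_i^c] ≥ 1 − 1/2 = 1/2 > 0, so some outcome avoids every A_i.

9·p = 1/2 ≈ 0.50000; existence CERTIFIED by the union bound.


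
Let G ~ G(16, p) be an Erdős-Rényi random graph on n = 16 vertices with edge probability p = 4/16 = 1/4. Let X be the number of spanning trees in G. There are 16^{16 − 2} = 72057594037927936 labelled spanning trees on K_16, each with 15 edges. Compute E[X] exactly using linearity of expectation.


K_16 has 16^{16 − 2} = 72057594037927936 labelled spanning trees.
For each such spanning tree H, let X_H = 1 if all 15 edges of H are present in G. Then P[X_H = 1] = p^{15} = (1/4)^{15} = 1/1073741824.
By linearity of expectation: E[X] = Σ_H E[X_H] = 72057594037927936 · p^{15} = 72057594037927936 · 1/1073741824 = 67108864.
Numerically: E[X] ≈ 6.71089e+07.

E[X] = 72057594037927936 · (1/4)^{15} = 67108864 ≈ 6.71089e+07.


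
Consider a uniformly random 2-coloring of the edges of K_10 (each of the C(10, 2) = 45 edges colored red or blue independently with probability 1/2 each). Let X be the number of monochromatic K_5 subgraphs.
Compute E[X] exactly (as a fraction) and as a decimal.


Let X = Σ_S X_S over the C(10, 5) = 252 subsets S of size 5, where X_S = 1 if the K_5 on S is monochromatic.
For a fixed S, the K_5 on S has C(5, 2) = 10 edges. P[all 10 edges red] = (1/2)^10, and likewise for blue, so P[monochromatic] = 2·(1/2)^10 = 2^{1 − 10} = 1/512.
Summing: E[X] = C(10, 5) · 2^{1 − 10} = 252 · 1/512 = 63/128.
Numerically: E[X] ≈ 0.492188.

E[X] = C(10,5)·2^(1−C(5,2)) = 63/128 ≈ 0.492188.


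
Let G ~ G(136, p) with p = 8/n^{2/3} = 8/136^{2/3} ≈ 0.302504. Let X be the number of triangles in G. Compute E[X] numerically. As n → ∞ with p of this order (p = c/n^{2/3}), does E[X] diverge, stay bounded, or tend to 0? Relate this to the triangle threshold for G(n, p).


Number of potential triangles: C(136, 3) = 410040.
Each occurs with probability p³ ≈ (0.302504)³ ≈ 2.76816609e-02.
By linearity: E[X] = C(136, 3)·p³ ≈ 410040 · 2.76816609e-02 ≈ 11350.588235.
Since α = 2/3 < 1, p = c/n^{2/3} ≫ 1/n is above the triangle threshold p ~ 1/n. Asymptotically E[X] ~ (c³/6)·n^{3(1−α)} = (8³/6)·n^{1} → ∞; triangles are abundant w.h.p.

E[X] ≈ 11350.588235; in regime p = Θ(1/n^{2/3}) E[X] diverges (above the triangle threshold p ~ 1/n).


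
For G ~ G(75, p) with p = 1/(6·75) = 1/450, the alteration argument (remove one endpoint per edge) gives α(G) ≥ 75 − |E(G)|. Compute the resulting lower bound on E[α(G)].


E[|E(G)|] = C(75, 2)·p = 2775 · (1/450) = 37/6.
E[α(G)] ≥ n − E[|E(G)|] = 75 − 37/6 = 413/6.
Numerically: ≈ 68.8333.
(This is only a lower bound; the true E[α(G)] may be larger.)

E[α(G)] ≥ 413/6 ≈ 68.8333.


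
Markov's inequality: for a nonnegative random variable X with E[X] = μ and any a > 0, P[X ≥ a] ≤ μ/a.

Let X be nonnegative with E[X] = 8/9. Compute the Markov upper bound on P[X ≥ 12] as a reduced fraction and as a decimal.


μ = E[X] = 8/9, a = 12.
Markov: P[X ≥ 12] ≤ μ/a = (8/9)/12 = 2/27.
Numerically: ≈ 0.074.
(Since a = 12 > μ = 0.889, the bound 2/27 is < 1 and informative.)

P[X ≥ 12] ≤ 2/27 ≈ 0.074.


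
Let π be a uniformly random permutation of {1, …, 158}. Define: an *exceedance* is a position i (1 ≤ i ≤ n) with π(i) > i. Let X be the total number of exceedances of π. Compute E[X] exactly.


Write X = Σ_{i=1}^{158} X_i, where X_i = 1_{π(i) > i}.
For each fixed i, π(i) is uniform over {1, …, 158} (marginal of a uniform permutation), so P[π(i) > i] = (n − i)/n. Summing: Σ_{i=1}^{158} (n − i)/n = (0 + 1 + … + 157)/158 = 158(158 − 1)/(2·158) = (158 − 1)/2.
Hence E[X] = Σ_{i=1}^{158} (158 − i)/158 = 157/2 ≈ 78.500000.

E[X] = 157/2 = 78.500000.


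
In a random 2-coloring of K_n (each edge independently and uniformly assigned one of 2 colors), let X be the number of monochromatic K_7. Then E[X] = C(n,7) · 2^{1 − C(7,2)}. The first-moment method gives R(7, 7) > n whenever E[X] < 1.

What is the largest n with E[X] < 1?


We need C(n, 7) · 2^{1 − 21} < 1, i.e. C(n, 7) < 2^{21 − 1} = 1048576.
Check values of n near the boundary:
  n = 21: C(21, 7) = 116280; 116280 < 1048576? YES
  n = 22: C(22, 7) = 170544; 170544 < 1048576? YES
  n = 23: C(23, 7) = 245157; 245157 < 1048576? YES
  n = 24: C(24, 7) = 346104; 346104 < 1048576? YES
  n = 25: C(25, 7) = 480700; 480700 < 1048576? YES
  n = 26: C(26, 7) = 657800; 657800 < 1048576? YES
  n = 27: C(27, 7) = 888030; 888030 < 1048576? YES
  n = 28: C(28, 7) = 1184040; 1184040 < 1048576? NO
The largest n with C(n, 7) < 1048576 is n = 27 (where E[X] = 444015/524288 ≈ 0.847). Hence R(7, 7) > 27, i.e. R(7, 7) ≥ 28.

Largest n = 27; hence R(7, 7) > 27.


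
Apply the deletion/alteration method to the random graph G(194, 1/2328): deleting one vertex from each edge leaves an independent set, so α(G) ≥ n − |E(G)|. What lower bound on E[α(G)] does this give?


E[|E(G)|] = C(194, 2)·p = 18721 · (1/2328) = 193/24.
E[α(G)] ≥ n − E[|E(G)|] = 194 − 193/24 = 4463/24.
Numerically: ≈ 185.9583.
(This is only a lower bound; the true E[α(G)] may be larger.)

E[α(G)] ≥ 4463/24 ≈ 185.9583.


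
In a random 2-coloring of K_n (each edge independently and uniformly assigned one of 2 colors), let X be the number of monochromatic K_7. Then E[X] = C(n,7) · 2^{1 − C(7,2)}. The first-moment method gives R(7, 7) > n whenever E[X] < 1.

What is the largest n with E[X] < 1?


We need C(n, 7) · 2^{1 − 21} < 1, i.e. C(n, 7) < 2^{21 − 1} = 1048576.
Check values of n near the boundary:
  n = 24: C(24, 7) = 346104; 346104 < 1048576? YES
  n = 25: C(25, 7) = 480700; 480700 < 1048576? YES
  n = 26: C(26, 7) = 657800; 657800 < 1048576? YES
  n = 27: C(27, 7) = 888030; 888030 < 1048576? YES
  n = 28: C(28, 7) = 1184040; 1184040 < 1048576? NO
The largest n with C(n, 7) < 1048576 is n = 27 (where E[X] = 444015/524288 ≈ 0.846891). Hence R(7, 7) > 27, i.e. R(7, 7) ≥ 28.

Largest n = 27; hence R(7, 7) > 27.


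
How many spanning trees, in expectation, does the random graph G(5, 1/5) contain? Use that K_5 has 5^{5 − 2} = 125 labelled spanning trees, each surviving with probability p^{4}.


K_5 has 5^{5 − 2} = 125 labelled spanning trees.
For each such spanning tree H, let X_H = 1 if all 4 edges of H are present in G. Then P[X_H = 1] = p^{4} = (1/5)^{4} = 1/625.
Summing the indicators: E[X] = Σ_H E[X_H] = 125 · p^{4} = 125 · 1/625 = 1/5.
Numerically: E[X] ≈ 0.2.

E[X] = 125 · (1/5)^{4} = 1/5 ≈ 0.2.


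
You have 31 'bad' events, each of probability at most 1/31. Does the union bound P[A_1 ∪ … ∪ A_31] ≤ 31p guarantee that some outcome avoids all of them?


Union bound: P[∪_{i=1}^{31} A_i] ≤ Σ_i P[A_i] ≤ 31·p = 31·(1/31) = 1.
Numerically: 1 ≈ 1.000.
Is 1 < 1? NO.
Since the bound 1 is ≥ 1, the union bound is uninformative here; it does NOT by itself certify existence.

31·p = 1 ≈ 1.000; existence NOT certified by the union bound.


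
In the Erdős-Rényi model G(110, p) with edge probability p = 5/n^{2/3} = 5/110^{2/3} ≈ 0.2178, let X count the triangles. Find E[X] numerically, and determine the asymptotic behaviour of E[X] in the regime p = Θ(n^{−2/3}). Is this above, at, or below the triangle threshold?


Number of potential triangles: C(110, 3) = 215820.
Each occurs with probability p³ ≈ (0.2178)³ ≈ 1.033058e-02.
By linearity: E[X] = C(110, 3)·p³ ≈ 215820 · 1.033058e-02 ≈ 2229.5455.
Since α = 2/3 < 1, p = c/n^{2/3} ≫ 1/n is above the triangle threshold p ~ 1/n. Asymptotically E[X] ~ (c³/6)·n^{3(1−α)} = (5³/6)·n^{1} → ∞; triangles are abundant w.h.p.

E[X] ≈ 2229.5455; in regime p = Θ(1/n^{2/3}) E[X] diverges (above the triangle threshold p ~ 1/n).


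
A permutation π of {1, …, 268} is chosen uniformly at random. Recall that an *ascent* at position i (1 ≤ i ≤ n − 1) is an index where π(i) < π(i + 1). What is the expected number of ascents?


Write X = Σ X_I over i = 1, …, 267, with X_I the indicator of one ascent.
There are 267 indicators.
For each fixed i, the pair (π(i), π(i+1)) is a uniformly random ordered pair of distinct values from {1, …, 268}; by symmetry P[π(i) < π(i+1)] = 1/2.
By linearity: E[X] = 267 · (1/2) = (268 − 1) · (1/2) = 267/2 ≈ 133.50000.

E[X] = 267/2 = 133.50000.


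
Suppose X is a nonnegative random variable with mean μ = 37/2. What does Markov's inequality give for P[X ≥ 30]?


μ = E[X] = 37/2, a = 30.
Markov: P[X ≥ 30] ≤ μ/a = (37/2)/30 = 37/60.
Numerically: ≈ 0.617.
(Since a = 30 > μ = 18.500, the bound 37/60 is < 1 and informative.)

P[X ≥ 30] ≤ 37/60 ≈ 0.617.


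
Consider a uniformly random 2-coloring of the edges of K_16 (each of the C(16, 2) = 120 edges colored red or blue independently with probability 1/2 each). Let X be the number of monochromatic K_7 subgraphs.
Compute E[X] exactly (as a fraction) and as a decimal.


Let X = Σ_S X_S over the C(16, 7) = 11440 subsets S of size 7, where X_S = 1 if the K_7 on S is monochromatic.
For a fixed S, the K_7 on S has C(7, 2) = 21 edges. P[all 21 edges red] = (1/2)^21, and likewise for blue, so P[monochromatic] = 2·(1/2)^21 = 2^{1 − 21} = 1/1048576.
By linearity: E[X] = C(16, 7) · 2^{1 − 21} = 11440 · 1/1048576 = 715/65536.
Numerically: E[X] ≈ 0.0109.

E[X] = C(16,7)·2^(1−C(7,2)) = 715/65536 ≈ 0.0109.


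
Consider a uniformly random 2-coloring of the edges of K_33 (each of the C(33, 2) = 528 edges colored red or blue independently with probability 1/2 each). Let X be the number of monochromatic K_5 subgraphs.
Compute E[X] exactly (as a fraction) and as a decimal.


Let X = Σ_S X_S over the C(33, 5) = 237336 subsets S of size 5, where X_S = 1 if the K_5 on S is monochromatic.
For a fixed S, the K_5 on S has C(5, 2) = 10 edges. P[all 10 edges red] = (1/2)^10, and likewise for blue, so P[monochromatic] = 2·(1/2)^10 = 2^{1 − 10} = 1/512.
By linearity: E[X] = C(33, 5) · 2^{1 − 10} = 237336 · 1/512 = 29667/64.
Numerically: E[X] ≈ 463.546875.

E[X] = C(33,5)·2^(1−C(5,2)) = 29667/64 ≈ 463.546875.


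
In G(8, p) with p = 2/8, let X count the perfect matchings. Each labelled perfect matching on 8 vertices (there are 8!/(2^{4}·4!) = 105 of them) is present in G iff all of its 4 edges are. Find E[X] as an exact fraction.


K_8 has 8!/(2^{4}·4!) = 105 labelled perfect matchings.
For each such perfect matching H, let X_H = 1 if all 4 edges of H are present in G. Then P[X_H = 1] = p^{4} = (1/4)^{4} = 1/256.
By linearity: E[X] = Σ_H E[X_H] = 105 · p^{4} = 105 · 1/256 = 105/256.
Numerically: E[X] ≈ 0.4102.

E[X] = 105 · (1/4)^{4} = 105/256 ≈ 0.4102.


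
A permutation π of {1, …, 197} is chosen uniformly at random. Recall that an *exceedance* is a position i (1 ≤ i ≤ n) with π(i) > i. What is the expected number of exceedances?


Write X = Σ_{i=1}^{197} X_i, where X_i = 1_{π(i) > i}.
For each fixed i, π(i) is uniform over {1, …, 197} (marginal of a uniform permutation), so P[π(i) > i] = (n − i)/n. Summing: Σ_{i=1}^{197} (n − i)/n = (0 + 1 + … + 196)/197 = 197(197 − 1)/(2·197) = (197 − 1)/2.
Hence E[X] = Σ_{i=1}^{197} (197 − i)/197 = 98 ≈ 98.00000.

E[X] = 98 = 98.00000.


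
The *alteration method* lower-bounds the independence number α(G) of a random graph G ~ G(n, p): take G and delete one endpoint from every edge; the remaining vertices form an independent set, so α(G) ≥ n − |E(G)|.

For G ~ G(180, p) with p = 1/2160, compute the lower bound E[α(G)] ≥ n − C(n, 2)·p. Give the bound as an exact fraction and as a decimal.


E[|E(G)|] = C(180, 2)·p = 16110 · (1/2160) = 179/24.
E[α(G)] ≥ n − E[|E(G)|] = 180 − 179/24 = 4141/24.
Numerically: ≈ 172.54167.
(This is only a lower bound; the true E[α(G)] may be larger.)

E[α(G)] ≥ 4141/24 ≈ 172.54167.


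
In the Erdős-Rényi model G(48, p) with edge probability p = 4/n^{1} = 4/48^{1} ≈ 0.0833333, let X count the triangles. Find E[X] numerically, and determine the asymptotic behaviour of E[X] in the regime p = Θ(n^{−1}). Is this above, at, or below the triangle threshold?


Number of potential triangles: C(48, 3) = 17296.
Each occurs with probability p³ ≈ (0.0833333)³ ≈ 5.78703704e-04.
By linearity: E[X] = C(48, 3)·p³ ≈ 17296 · 5.78703704e-04 ≈ 10.009259.
Here α = 1, so p = 4/n is exactly at the triangle threshold p ~ 1/n. Asymptotically E[X] → c³/6 = 4³/6 = 32/3 ≈ 10.666667, a bounded constant. In this regime the triangle count is asymptotically Poisson(c³/6).

E[X] ≈ 10.009259; in regime p = Θ(1/n^{1}) E[X] stays bounded (at the triangle threshold p ~ 1/n).


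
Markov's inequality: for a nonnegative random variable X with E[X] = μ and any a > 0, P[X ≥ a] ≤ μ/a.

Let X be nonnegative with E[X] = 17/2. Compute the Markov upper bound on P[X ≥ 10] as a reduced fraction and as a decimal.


μ = E[X] = 17/2, a = 10.
Markov: P[X ≥ 10] ≤ μ/a = (17/2)/10 = 17/20.
Numerically: ≈ 0.8500.
(Since a = 10 > μ = 8.5000, the bound 17/20 is < 1 and informative.)

P[X ≥ 10] ≤ 17/20 ≈ 0.8500.


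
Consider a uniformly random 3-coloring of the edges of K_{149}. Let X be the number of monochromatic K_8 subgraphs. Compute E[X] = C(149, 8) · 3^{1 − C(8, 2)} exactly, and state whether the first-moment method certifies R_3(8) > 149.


E[X] = C(149, 8) · 3^{1 − 28} = 4976826800946 · 3^{−27} = 4976826800946/7625597484987.
As a reduced fraction: E[X] = 1658942266982/2541865828329 ≈ 0.6526475.
Is E[X] < 1? YES.
Since E[X] < 1, there exists a 3-coloring of K_{149} with no monochromatic K_8; hence R_3(8) > 149.

E[X] = 1658942266982/2541865828329 ≈ 0.6526475; E[X] < 1, so R_3(8) > 149.


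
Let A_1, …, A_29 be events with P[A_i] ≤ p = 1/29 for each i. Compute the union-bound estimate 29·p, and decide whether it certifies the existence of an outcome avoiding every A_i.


Union bound: P[∪_{i=1}^{29} A_i] ≤ Σ_i P[A_i] ≤ 29·p = 29·(1/29) = 1.
Numerically: 1 ≈ 1.0000000.
Is 1 < 1? NO.
Since the bound 1 is ≥ 1, the union bound is uninformative here; it does NOT by itself certify existence.

29·p = 1 ≈ 1.0000000; existence NOT certified by the union bound.


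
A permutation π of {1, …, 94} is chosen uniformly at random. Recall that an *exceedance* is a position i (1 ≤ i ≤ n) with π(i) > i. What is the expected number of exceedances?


Write X = Σ_{i=1}^{94} X_i, where X_i = 1_{π(i) > i}.
For each fixed i, π(i) is uniform over {1, …, 94} (marginal of a uniform permutation), so P[π(i) > i] = (n − i)/n. Summing: Σ_{i=1}^{94} (n − i)/n = (0 + 1 + … + 93)/94 = 94(94 − 1)/(2·94) = (94 − 1)/2.
Hence E[X] = Σ_{i=1}^{94} (94 − i)/94 = 93/2 ≈ 46.50000.

E[X] = 93/2 = 46.50000.


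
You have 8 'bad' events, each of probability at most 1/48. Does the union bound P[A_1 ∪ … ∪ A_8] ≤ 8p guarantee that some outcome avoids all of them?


Union bound: P[∪_{i=1}^{8} A_i] ≤ Σ_i P[A_i] ≤ 8·p = 8·(1/48) = 1/6.
Numerically: 1/6 ≈ 0.167.
Is 1/6 < 1? YES.
Since P[∪ A_i] ≤ 1/6 < 1, the complement has P[∩ A_i^c] ≥ 1 − 1/6 = 5/6 > 0, so some outcome avoids every A_i.

8·p = 1/6 ≈ 0.167; existence CERTIFIED by the union bound.


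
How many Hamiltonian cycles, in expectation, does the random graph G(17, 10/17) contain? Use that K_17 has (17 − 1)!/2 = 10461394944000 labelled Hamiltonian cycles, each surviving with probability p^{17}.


K_17 has (17 − 1)!/2 = 10461394944000 labelled Hamiltonian cycles.
For each such Hamiltonian cycle H, let X_H = 1 if all 17 edges of H are present in G. Then P[X_H = 1] = p^{17} = (10/17)^{17} = 100000000000000000/827240261886336764177.
By linearity: E[X] = Σ_H E[X_H] = 10461394944000 · p^{17} = 10461394944000 · 100000000000000000/827240261886336764177 = 1046139494400000000000000000000/827240261886336764177.
Numerically: E[X] ≈ 1.265e+09.

E[X] = 10461394944000 · (10/17)^{17} = 1046139494400000000000000000000/827240261886336764177 ≈ 1.265e+09.


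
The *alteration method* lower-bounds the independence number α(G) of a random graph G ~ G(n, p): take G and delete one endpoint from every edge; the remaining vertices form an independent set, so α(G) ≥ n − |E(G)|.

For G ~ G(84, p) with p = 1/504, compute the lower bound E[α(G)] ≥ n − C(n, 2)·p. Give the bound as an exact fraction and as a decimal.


E[|E(G)|] = C(84, 2)·p = 3486 · (1/504) = 83/12.
E[α(G)] ≥ n − E[|E(G)|] = 84 − 83/12 = 925/12.
Numerically: ≈ 77.08333.
(This is only a lower bound; the true E[α(G)] may be larger.)

E[α(G)] ≥ 925/12 ≈ 77.08333.


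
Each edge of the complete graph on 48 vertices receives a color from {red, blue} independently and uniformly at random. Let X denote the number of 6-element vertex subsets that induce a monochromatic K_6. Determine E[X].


Let X = Σ_S X_S over the C(48, 6) = 12271512 subsets S of size 6, where X_S = 1 if the K_6 on S is monochromatic.
For a fixed S, the K_6 on S has C(6, 2) = 15 edges. P[all 15 edges red] = (1/2)^15, and likewise for blue, so P[monochromatic] = 2·(1/2)^15 = 2^{1 − 15} = 1/16384.
By linearity of expectation: E[X] = C(48, 6) · 2^{1 − 15} = 12271512 · 1/16384 = 1533939/2048.
Numerically: E[X] ≈ 748.99365.

E[X] = C(48,6)·2^(1−C(6,2)) = 1533939/2048 ≈ 748.99365.


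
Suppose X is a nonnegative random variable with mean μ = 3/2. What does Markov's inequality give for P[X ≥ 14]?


μ = E[X] = 3/2, a = 14.
Markov: P[X ≥ 14] ≤ μ/a = (3/2)/14 = 3/28.
Numerically: ≈ 0.107.
(Since a = 14 > μ = 1.500, the bound 3/28 is < 1 and informative.)

P[X ≥ 14] ≤ 3/28 ≈ 0.107.


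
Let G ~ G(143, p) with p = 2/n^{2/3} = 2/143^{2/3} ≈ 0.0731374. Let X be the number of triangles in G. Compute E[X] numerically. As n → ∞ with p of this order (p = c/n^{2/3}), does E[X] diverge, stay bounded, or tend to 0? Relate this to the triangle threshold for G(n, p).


Number of potential triangles: C(143, 3) = 477191.
Each occurs with probability p³ ≈ (0.0731374)³ ≈ 3.91217174e-04.
By linearity: E[X] = C(143, 3)·p³ ≈ 477191 · 3.91217174e-04 ≈ 186.685315.
Since α = 2/3 < 1, p = c/n^{2/3} ≫ 1/n is above the triangle threshold p ~ 1/n. Asymptotically E[X] ~ (c³/6)·n^{3(1−α)} = (2³/6)·n^{1} → ∞; triangles are abundant w.h.p.

E[X] ≈ 186.685315; in regime p = Θ(1/n^{2/3}) E[X] diverges (above the triangle threshold p ~ 1/n).


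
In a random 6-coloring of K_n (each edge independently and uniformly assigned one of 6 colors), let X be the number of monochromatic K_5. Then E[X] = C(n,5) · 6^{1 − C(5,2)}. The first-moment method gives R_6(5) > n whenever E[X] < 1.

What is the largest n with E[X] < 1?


We need C(n, 5) · 6^{1 − 10} < 1, i.e. C(n, 5) < 6^{10 − 1} = 10077696.
Check values of n near the boundary:
  n = 64: C(64, 5) = 7624512; 7624512 < 10077696? YES
  n = 65: C(65, 5) = 8259888; 8259888 < 10077696? YES
  n = 66: C(66, 5) = 8936928; 8936928 < 10077696? YES
  n = 67: C(67, 5) = 9657648; 9657648 < 10077696? YES
  n = 68: C(68, 5) = 10424128; 10424128 < 10077696? NO
  n = 69: C(69, 5) = 11238513; 11238513 < 10077696? NO
The largest n with C(n, 5) < 10077696 is n = 67 (where E[X] = 67067/69984 ≈ 0.9583). Hence R_6(5) > 67, i.e. R_6(5) ≥ 68.

Largest n = 67; hence R_6(5) > 67.


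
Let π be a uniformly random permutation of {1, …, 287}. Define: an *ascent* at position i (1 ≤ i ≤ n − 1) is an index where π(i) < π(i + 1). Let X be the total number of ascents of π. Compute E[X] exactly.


Write X = Σ X_I over i = 1, …, 286, with X_I the indicator of one ascent.
There are 286 indicators.
For each fixed i, the pair (π(i), π(i+1)) is a uniformly random ordered pair of distinct values from {1, …, 287}; by symmetry P[π(i) < π(i+1)] = 1/2.
By linearity: E[X] = 286 · (1/2) = (287 − 1) · (1/2) = 143 ≈ 143.0000.

E[X] = 143 = 143.0000.


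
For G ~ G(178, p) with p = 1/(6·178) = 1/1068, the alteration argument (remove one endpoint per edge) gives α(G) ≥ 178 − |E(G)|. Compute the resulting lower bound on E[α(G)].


E[|E(G)|] = C(178, 2)·p = 15753 · (1/1068) = 59/4.
E[α(G)] ≥ n − E[|E(G)|] = 178 − 59/4 = 653/4.
Numerically: ≈ 163.250.
(This is only a lower bound; the true E[α(G)] may be larger.)

E[α(G)] ≥ 653/4 ≈ 163.250.


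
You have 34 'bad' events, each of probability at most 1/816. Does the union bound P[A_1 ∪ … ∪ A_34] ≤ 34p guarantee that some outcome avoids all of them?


Union bound: P[∪_{i=1}^{34} A_i] ≤ Σ_i P[A_i] ≤ 34·p = 34·(1/816) = 1/24.
Numerically: 1/24 ≈ 0.041667.
Is 1/24 < 1? YES.
Since P[∪ A_i] ≤ 1/24 < 1, the complement has P[∩ A_i^c] ≥ 1 − 1/24 = 23/24 > 0, so some outcome avoids every A_i.

34·p = 1/24 ≈ 0.041667; existence CERTIFIED by the union bound.


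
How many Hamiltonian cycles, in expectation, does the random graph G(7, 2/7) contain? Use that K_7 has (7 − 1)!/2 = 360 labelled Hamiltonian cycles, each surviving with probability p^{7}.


K_7 has (7 − 1)!/2 = 360 labelled Hamiltonian cycles.
For each such Hamiltonian cycle H, let X_H = 1 if all 7 edges of H are present in G. Then P[X_H = 1] = p^{7} = (2/7)^{7} = 128/823543.
Summing the indicators: E[X] = Σ_H E[X_H] = 360 · p^{7} = 360 · 128/823543 = 46080/823543.
Numerically: E[X] ≈ 0.05595.

E[X] = 360 · (2/7)^{7} = 46080/823543 ≈ 0.05595.


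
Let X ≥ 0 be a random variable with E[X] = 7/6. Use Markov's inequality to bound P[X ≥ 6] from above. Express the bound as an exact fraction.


μ = E[X] = 7/6, a = 6.
Markov: P[X ≥ 6] ≤ μ/a = (7/6)/6 = 7/36.
Numerically: ≈ 0.19444.
(Since a = 6 > μ = 1.16667, the bound 7/36 is < 1 and informative.)

P[X ≥ 6] ≤ 7/36 ≈ 0.19444.


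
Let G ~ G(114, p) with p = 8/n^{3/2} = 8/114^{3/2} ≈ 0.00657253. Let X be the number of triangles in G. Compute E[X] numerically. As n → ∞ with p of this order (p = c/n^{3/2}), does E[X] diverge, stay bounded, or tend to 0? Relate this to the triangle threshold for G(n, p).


Number of potential triangles: C(114, 3) = 240464.
Each occurs with probability p³ ≈ (0.00657253)³ ≈ 2.83921401e-07.
By linearity: E[X] = C(114, 3)·p³ ≈ 240464 · 2.83921401e-07 ≈ 0.068273.
Since α = 3/2 > 1, p = c/n^{3/2} = o(1/n) is below the triangle threshold p ~ 1/n. Asymptotically E[X] ~ (c³/6)·n^{3(1−α)} = (8³/6)·n^{-1.5} → 0, so by Markov's inequality G has no triangles w.h.p.

E[X] ≈ 0.068273; in regime p = Θ(1/n^{3/2}) E[X] tends to 0 (below the triangle threshold p ~ 1/n).


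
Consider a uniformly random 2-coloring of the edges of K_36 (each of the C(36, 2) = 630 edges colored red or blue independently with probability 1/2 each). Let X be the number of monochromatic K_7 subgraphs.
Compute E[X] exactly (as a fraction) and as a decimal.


Let X = Σ_S X_S over the C(36, 7) = 8347680 subsets S of size 7, where X_S = 1 if the K_7 on S is monochromatic.
For a fixed S, the K_7 on S has C(7, 2) = 21 edges. P[all 21 edges red] = (1/2)^21, and likewise for blue, so P[monochromatic] = 2·(1/2)^21 = 2^{1 − 21} = 1/1048576.
Summing: E[X] = C(36, 7) · 2^{1 − 21} = 8347680 · 1/1048576 = 260865/32768.
Numerically: E[X] ≈ 7.961.

E[X] = C(36,7)·2^(1−C(7,2)) = 260865/32768 ≈ 7.961.


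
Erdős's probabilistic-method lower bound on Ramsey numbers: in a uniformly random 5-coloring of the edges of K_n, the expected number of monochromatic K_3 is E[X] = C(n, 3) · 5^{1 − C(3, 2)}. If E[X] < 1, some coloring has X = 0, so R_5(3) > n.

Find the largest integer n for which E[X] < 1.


We need C(n, 3) · 5^{1 − 3} < 1, i.e. C(n, 3) < 5^{3 − 1} = 25.
Check values of n near the boundary:
  n = 5: C(5, 3) = 10; 10 < 25? YES
  n = 6: C(6, 3) = 20; 20 < 25? YES
  n = 7: C(7, 3) = 35; 35 < 25? NO
  n = 8: C(8, 3) = 56; 56 < 25? NO
  n = 9: C(9, 3) = 84; 84 < 25? NO
The largest n with C(n, 3) < 25 is n = 6 (where E[X] = 4/5 ≈ 0.80000). Hence R_5(3) > 6, i.e. R_5(3) ≥ 7.

Largest n = 6; hence R_5(3) > 6.


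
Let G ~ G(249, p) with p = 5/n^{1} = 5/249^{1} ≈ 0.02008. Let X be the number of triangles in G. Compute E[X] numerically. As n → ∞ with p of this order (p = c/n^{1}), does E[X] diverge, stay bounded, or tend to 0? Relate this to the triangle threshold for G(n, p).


Number of potential triangles: C(249, 3) = 2542124.
Each occurs with probability p³ ≈ (0.02008)³ ≈ 8.0967732e-06.
By linearity: E[X] = C(249, 3)·p³ ≈ 2542124 · 8.0967732e-06 ≈ 20.58300.
Here α = 1, so p = 5/n is exactly at the triangle threshold p ~ 1/n. Asymptotically E[X] → c³/6 = 5³/6 = 125/6 ≈ 20.83333, a bounded constant. In this regime the triangle count is asymptotically Poisson(c³/6).

E[X] ≈ 20.58300; in regime p = Θ(1/n^{1}) E[X] stays bounded (at the triangle threshold p ~ 1/n).


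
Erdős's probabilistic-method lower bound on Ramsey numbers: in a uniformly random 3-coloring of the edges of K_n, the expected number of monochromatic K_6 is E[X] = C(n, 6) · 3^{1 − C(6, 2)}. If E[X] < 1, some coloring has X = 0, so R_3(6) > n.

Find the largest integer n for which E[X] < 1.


We need C(n, 6) · 3^{1 − 15} < 1, i.e. C(n, 6) < 3^{15 − 1} = 4782969.
Check values of n near the boundary:
  n = 35: C(35, 6) = 1623160; 1623160 < 4782969? YES
  n = 36: C(36, 6) = 1947792; 1947792 < 4782969? YES
  n = 37: C(37, 6) = 2324784; 2324784 < 4782969? YES
  n = 38: C(38, 6) = 2760681; 2760681 < 4782969? YES
  n = 39: C(39, 6) = 3262623; 3262623 < 4782969? YES
  n = 40: C(40, 6) = 3838380; 3838380 < 4782969? YES
  n = 41: C(41, 6) = 4496388; 4496388 < 4782969? YES
  n = 42: C(42, 6) = 5245786; 5245786 < 4782969? NO
  n = 43: C(43, 6) = 6096454; 6096454 < 4782969? NO
  n = 44: C(44, 6) = 7059052; 7059052 < 4782969? NO
The largest n with C(n, 6) < 4782969 is n = 41 (where E[X] = 1498796/1594323 ≈ 0.940). Hence R_3(6) > 41, i.e. R_3(6) ≥ 42.

Largest n = 41; hence R_3(6) > 41.


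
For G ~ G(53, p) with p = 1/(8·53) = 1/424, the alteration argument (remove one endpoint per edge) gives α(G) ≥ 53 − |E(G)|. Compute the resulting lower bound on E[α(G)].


E[|E(G)|] = C(53, 2)·p = 1378 · (1/424) = 13/4.
E[α(G)] ≥ n − E[|E(G)|] = 53 − 13/4 = 199/4.
Numerically: ≈ 49.750000.
(This is only a lower bound; the true E[α(G)] may be larger.)

E[α(G)] ≥ 199/4 ≈ 49.750000.


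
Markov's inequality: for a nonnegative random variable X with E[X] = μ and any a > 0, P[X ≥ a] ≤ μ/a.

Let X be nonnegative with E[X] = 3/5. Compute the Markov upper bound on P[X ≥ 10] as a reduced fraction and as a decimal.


μ = E[X] = 3/5, a = 10.
Markov: P[X ≥ 10] ≤ μ/a = (3/5)/10 = 3/50.
Numerically: ≈ 0.06000.
(Since a = 10 > μ = 0.60000, the bound 3/50 is < 1 and informative.)

P[X ≥ 10] ≤ 3/50 ≈ 0.06000.


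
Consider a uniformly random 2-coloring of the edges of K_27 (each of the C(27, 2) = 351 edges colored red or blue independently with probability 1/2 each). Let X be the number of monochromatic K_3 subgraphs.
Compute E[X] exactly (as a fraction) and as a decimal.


Let X = Σ_S X_S over the C(27, 3) = 2925 subsets S of size 3, where X_S = 1 if the K_3 on S is monochromatic.
For a fixed S, the K_3 on S has C(3, 2) = 3 edges. P[all 3 edges red] = (1/2)^3, and likewise for blue, so P[monochromatic] = 2·(1/2)^3 = 2^{1 − 3} = 1/4.
By linearity: E[X] = C(27, 3) · 2^{1 − 3} = 2925 · 1/4 = 2925/4.
Numerically: E[X] ≈ 731.250.

E[X] = C(27,3)·2^(1−C(3,2)) = 2925/4 ≈ 731.250.


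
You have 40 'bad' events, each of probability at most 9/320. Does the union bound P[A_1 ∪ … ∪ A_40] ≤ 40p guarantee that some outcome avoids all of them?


Union bound: P[∪_{i=1}^{40} A_i] ≤ Σ_i P[A_i] ≤ 40·p = 40·(9/320) = 9/8.
Numerically: 9/8 ≈ 1.125000.
Is 9/8 < 1? NO.
Since the bound 9/8 is ≥ 1, the union bound is uninformative here; it does NOT by itself certify existence.

40·p = 9/8 ≈ 1.125000; existence NOT certified by the union bound.


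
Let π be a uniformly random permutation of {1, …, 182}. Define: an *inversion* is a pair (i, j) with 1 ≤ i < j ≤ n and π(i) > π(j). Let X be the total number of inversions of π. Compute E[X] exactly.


Write X = Σ X_I over the C(182, 2) = 16471 pairs i < j, with X_I the indicator of one inversion.
There are 16471 indicators.
For each fixed pair i < j, the values π(i) and π(j) are two distinct elements of {1, …, 182} in uniformly random order; by symmetry P[π(i) > π(j)] = 1/2.
By linearity: E[X] = 16471 · (1/2) = C(182, 2) · (1/2) = 16471/2 = 16471/2 ≈ 8235.500.

E[X] = 16471/2 = 8235.500.


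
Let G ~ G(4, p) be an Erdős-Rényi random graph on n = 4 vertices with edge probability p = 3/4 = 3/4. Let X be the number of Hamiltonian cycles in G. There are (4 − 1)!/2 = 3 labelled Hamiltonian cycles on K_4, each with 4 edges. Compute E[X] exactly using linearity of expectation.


K_4 has (4 − 1)!/2 = 3 labelled Hamiltonian cycles.
For each such Hamiltonian cycle H, let X_H = 1 if all 4 edges of H are present in G. Then P[X_H = 1] = p^{4} = (3/4)^{4} = 81/256.
Summing the indicators: E[X] = Σ_H E[X_H] = 3 · p^{4} = 3 · 81/256 = 243/256.
Numerically: E[X] ≈ 0.949.

E[X] = 3 · (3/4)^{4} = 243/256 ≈ 0.949.


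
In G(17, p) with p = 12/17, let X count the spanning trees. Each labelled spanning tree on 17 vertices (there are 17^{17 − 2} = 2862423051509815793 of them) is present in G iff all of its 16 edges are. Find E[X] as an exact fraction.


K_17 has 17^{17 − 2} = 2862423051509815793 labelled spanning trees.
For each such spanning tree H, let X_H = 1 if all 16 edges of H are present in G. Then P[X_H = 1] = p^{16} = (12/17)^{16} = 184884258895036416/48661191875666868481.
Summing the indicators: E[X] = Σ_H E[X_H] = 2862423051509815793 · p^{16} = 2862423051509815793 · 184884258895036416/48661191875666868481 = 184884258895036416/17.
Numerically: E[X] ≈ 1.0876e+16.

E[X] = 2862423051509815793 · (12/17)^{16} = 184884258895036416/17 ≈ 1.0876e+16.


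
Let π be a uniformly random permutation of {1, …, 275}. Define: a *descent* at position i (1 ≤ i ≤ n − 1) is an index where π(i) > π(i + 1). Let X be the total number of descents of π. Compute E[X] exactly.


Write X = Σ X_I over i = 1, …, 274, with X_I the indicator of one descent.
There are 274 indicators.
For each fixed i, the pair (π(i), π(i+1)) is a uniformly random ordered pair of distinct values from {1, …, 275}; by symmetry P[π(i) > π(i+1)] = 1/2.
By linearity: E[X] = 274 · (1/2) = (275 − 1) · (1/2) = 137 ≈ 137.000.

E[X] = 137 = 137.000.


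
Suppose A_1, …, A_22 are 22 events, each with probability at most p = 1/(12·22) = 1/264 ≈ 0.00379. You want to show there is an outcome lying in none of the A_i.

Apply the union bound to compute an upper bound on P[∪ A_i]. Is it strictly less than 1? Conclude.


Union bound: P[∪_{i=1}^{22} A_i] ≤ Σ_i P[A_i] ≤ 22·p = 22·(1/264) = 1/12.
Numerically: 1/12 ≈ 0.08333.
Is 1/12 < 1? YES.
Since P[∪ A_i] ≤ 1/12 < 1, the complement has P[∩ A_i^c] ≥ 1 − 1/12 = 11/12 > 0, so some outcome avoids every A_i.

22·p = 1/12 ≈ 0.08333; existence CERTIFIED by the union bound.


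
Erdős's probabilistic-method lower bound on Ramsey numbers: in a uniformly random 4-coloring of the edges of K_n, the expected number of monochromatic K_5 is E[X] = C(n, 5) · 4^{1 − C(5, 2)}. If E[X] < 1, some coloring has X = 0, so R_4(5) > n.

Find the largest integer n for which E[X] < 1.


We need C(n, 5) · 4^{1 − 10} < 1, i.e. C(n, 5) < 4^{10 − 1} = 262144.
Check values of n near the boundary:
  n = 30: C(30, 5) = 142506; 142506 < 262144? YES
  n = 31: C(31, 5) = 169911; 169911 < 262144? YES
  n = 32: C(32, 5) = 201376; 201376 < 262144? YES
  n = 33: C(33, 5) = 237336; 237336 < 262144? YES
  n = 34: C(34, 5) = 278256; 278256 < 262144? NO
  n = 35: C(35, 5) = 324632; 324632 < 262144? NO
  n = 36: C(36, 5) = 376992; 376992 < 262144? NO
The largest n with C(n, 5) < 262144 is n = 33 (where E[X] = 29667/32768 ≈ 0.9054). Hence R_4(5) > 33, i.e. R_4(5) ≥ 34.

Largest n = 33; hence R_4(5) > 33.


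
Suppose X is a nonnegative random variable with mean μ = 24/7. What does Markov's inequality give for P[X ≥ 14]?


μ = E[X] = 24/7, a = 14.
Markov: P[X ≥ 14] ≤ μ/a = (24/7)/14 = 12/49.
Numerically: ≈ 0.244898.
(Since a = 14 > μ = 3.428571, the bound 12/49 is < 1 and informative.)

P[X ≥ 14] ≤ 12/49 ≈ 0.244898.


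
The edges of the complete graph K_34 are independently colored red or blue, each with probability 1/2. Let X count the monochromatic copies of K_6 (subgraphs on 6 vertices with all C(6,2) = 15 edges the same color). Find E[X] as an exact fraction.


Let X = Σ_S X_S over the C(34, 6) = 1344904 subsets S of size 6, where X_S = 1 if the K_6 on S is monochromatic.
For a fixed S, the K_6 on S has C(6, 2) = 15 edges. P[all 15 edges red] = (1/2)^15, and likewise for blue, so P[monochromatic] = 2·(1/2)^15 = 2^{1 − 15} = 1/16384.
By linearity: E[X] = C(34, 6) · 2^{1 − 15} = 1344904 · 1/16384 = 168113/2048.
Numerically: E[X] ≈ 82.086.

E[X] = C(34,6)·2^(1−C(6,2)) = 168113/2048 ≈ 82.086.


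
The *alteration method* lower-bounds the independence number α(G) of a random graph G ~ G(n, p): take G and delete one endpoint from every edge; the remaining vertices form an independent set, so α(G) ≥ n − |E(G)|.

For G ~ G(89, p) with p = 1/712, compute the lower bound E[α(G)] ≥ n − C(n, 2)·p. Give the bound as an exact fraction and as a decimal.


E[|E(G)|] = C(89, 2)·p = 3916 · (1/712) = 11/2.
E[α(G)] ≥ n − E[|E(G)|] = 89 − 11/2 = 167/2.
Numerically: ≈ 83.500000.
(This is only a lower bound; the true E[α(G)] may be larger.)

E[α(G)] ≥ 167/2 ≈ 83.500000.
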